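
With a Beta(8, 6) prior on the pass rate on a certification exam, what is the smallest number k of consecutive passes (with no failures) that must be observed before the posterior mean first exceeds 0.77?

k = 13

After k passes and 0 failures the posterior is Beta(8+k, 6), with mean (8+k)/(8+6+k).
Set (8+k)/(14+k) > 0.77 and solve: k > (0.77·14 − 8)/(1 − 0.77) = 12.087.
The smallest integer exceeding 12.087 is 13.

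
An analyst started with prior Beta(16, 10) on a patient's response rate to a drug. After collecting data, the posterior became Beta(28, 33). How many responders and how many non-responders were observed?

Beta is conjugate to the binomial likelihood: posterior = Beta(a+s, b+f).
So s = 28 − 16 = 12 and f = 33 − 10 = 23.

12 responders and 23 non-responders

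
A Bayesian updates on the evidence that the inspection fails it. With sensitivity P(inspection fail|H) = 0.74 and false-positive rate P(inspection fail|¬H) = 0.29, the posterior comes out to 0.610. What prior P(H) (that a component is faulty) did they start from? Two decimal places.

P(H) = 0.38

Bayes' rule in odds form gives O(H|E) = O(H)·[P(E|H)/P(E|¬H)], hence O(H) = O(H|E)/LR.
Posterior odds = 0.610/(1−0.610) = 1.5641. LR = 0.74/0.29 = 2.5517.
Prior odds = 1.5641/2.5517 = 0.6130, so P(H) = 0.6130/(1+0.6130) ≈ 0.38.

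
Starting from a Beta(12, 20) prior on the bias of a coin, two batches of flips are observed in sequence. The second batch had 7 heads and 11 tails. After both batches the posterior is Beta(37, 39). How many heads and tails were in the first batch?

18 heads and 8 tails

Sequential conjugate updates are equivalent to a single update on the pooled data, so total successes = posterior α − prior α and total failures = posterior β − prior β.
Total across both batches: 37−12=25 heads, 39−20=19 tails.
Subtract the second batch: 25−7=18 heads and 19−11=8 tails.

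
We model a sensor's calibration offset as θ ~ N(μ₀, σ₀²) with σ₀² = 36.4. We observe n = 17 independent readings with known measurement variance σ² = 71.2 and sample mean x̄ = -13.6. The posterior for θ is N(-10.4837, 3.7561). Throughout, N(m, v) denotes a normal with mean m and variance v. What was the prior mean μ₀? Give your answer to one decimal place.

The posterior mean is a precision-weighted average: μ_n = (τ₀μ₀ + τ_data·x̄)/(τ₀+τ_data), with τ₀=1/σ₀² and τ_data=n/σ².
Here τ₀ = 1/36.4 = 0.027473 and τ_data = 17/71.2 = 0.238764, so τ_n = 0.266237.
Rearranging for μ₀: μ₀ = (μ_n·τ_n − τ_data·x̄)/τ₀ = (-10.4837·0.266237 − 0.238764·-13.6) / 0.027473 = 0.456042/0.027473 ≈ 16.6.

μ₀ = 16.6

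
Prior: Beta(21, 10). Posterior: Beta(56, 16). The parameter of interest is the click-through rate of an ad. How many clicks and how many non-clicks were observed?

35 clicks and 6 non-clicks

Beta is conjugate to the binomial likelihood: posterior = Beta(a+s, b+f).
Match parameters: s=56−21=35, f=16−10=6.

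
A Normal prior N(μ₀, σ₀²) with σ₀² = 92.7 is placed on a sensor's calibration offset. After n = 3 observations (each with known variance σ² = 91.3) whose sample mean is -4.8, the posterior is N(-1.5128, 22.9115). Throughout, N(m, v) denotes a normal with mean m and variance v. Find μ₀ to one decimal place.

μ₀ = 8.5

The posterior mean is a precision-weighted average: μ_n = (τ₀μ₀ + τ_data·x̄)/(τ₀+τ_data), with τ₀=1/σ₀² and τ_data=n/σ².
Here τ₀ = 1/92.7 = 0.010787 and τ_data = 3/91.3 = 0.032859, so τ_n = 0.043646.
Rearranging for μ₀: μ₀ = (μ_n·τ_n − τ_data·x̄)/τ₀ = (-1.5128·0.043646 − 0.032859·-4.8) / 0.010787 = 0.091696/0.010787 ≈ 8.5.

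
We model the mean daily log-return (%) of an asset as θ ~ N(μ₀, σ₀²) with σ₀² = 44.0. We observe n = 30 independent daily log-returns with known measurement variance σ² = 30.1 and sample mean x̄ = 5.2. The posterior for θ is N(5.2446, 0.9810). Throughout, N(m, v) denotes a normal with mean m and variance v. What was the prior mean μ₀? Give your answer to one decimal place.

The posterior mean is a precision-weighted average: μ_n = (τ₀μ₀ + τ_data·x̄)/(τ₀+τ_data), with τ₀=1/σ₀² and τ_data=n/σ².
Here τ₀ = 1/44.0 = 0.022727 and τ_data = 30/30.1 = 0.996678, so τ_n = 1.019405.
Rearranging for μ₀: μ₀ = (μ_n·τ_n − τ_data·x̄)/τ₀ = (5.2446·1.019405 − 0.996678·5.2) / 0.022727 = 0.163646/0.022727 ≈ 7.2.

μ₀ = 7.2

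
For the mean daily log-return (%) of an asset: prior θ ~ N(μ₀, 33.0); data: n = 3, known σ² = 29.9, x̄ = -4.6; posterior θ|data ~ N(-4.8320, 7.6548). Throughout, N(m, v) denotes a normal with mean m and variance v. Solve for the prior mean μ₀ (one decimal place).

μ₀ = -5.6

The posterior mean is a precision-weighted average: μ_n = (τ₀μ₀ + τ_data·x̄)/(τ₀+τ_data), with τ₀=1/σ₀² and τ_data=n/σ².
Here τ₀ = 1/33.0 = 0.030303 and τ_data = 3/29.9 = 0.100334, so τ_n = 0.130637.
Rearranging for μ₀: μ₀ = (μ_n·τ_n − τ_data·x̄)/τ₀ = (-4.8320·0.130637 − 0.100334·-4.6) / 0.030303 = -0.169702/0.030303 ≈ -5.6.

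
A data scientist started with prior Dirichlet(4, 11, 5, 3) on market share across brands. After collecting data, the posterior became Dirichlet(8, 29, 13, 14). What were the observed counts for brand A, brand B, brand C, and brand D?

For a Dirichlet(α) prior with multinomial counts c, the posterior is Dirichlet(α + c) componentwise.
Counts are posterior − prior componentwise: 8−4=4, 29−11=18, 13−5=8, 14−3=11.

counts (4, 18, 8, 11)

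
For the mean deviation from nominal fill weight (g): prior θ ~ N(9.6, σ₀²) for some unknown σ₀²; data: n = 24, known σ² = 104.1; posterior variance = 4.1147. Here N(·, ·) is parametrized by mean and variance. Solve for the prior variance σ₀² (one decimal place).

Posterior precision equals prior precision plus data precision: 1/σ_n² = 1/σ₀² + n/σ².
So 1/σ₀² = 1/4.1147 − 24/104.1 = 0.243031 − 0.230548 = 0.012483.
Hence σ₀² = 1/0.012483 ≈ 80.1.

σ₀² = 80.1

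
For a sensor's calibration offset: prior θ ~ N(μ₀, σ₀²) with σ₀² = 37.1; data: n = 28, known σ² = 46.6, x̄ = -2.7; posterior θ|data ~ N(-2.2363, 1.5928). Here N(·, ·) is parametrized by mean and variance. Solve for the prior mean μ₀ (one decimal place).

The posterior mean is a precision-weighted average: μ_n = (τ₀μ₀ + τ_data·x̄)/(τ₀+τ_data), with τ₀=1/σ₀² and τ_data=n/σ².
Here τ₀ = 1/37.1 = 0.026954 and τ_data = 28/46.6 = 0.600858, so τ_n = 0.627812.
Rearranging for μ₀: μ₀ = (μ_n·τ_n − τ_data·x̄)/τ₀ = (-2.2363·0.627812 − 0.600858·-2.7) / 0.026954 = 0.218341/0.026954 ≈ 8.1.

μ₀ = 8.1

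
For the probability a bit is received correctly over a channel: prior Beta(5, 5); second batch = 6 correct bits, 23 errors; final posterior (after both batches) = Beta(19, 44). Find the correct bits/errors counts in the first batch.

8 correct bits and 16 errors

Because Beta–binomial updating is additive in the counts, the combined data contributed (α_post−α_prior, β_post−β_prior) successes and failures.
Total across both batches: 19−5=14 correct bits, 44−5=39 errors.
Subtract the second batch: 14−6=8 correct bits and 39−23=16 errors.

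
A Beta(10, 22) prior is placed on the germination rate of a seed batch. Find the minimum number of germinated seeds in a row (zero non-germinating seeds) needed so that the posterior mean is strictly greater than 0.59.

k = 22

After k germinated seeds and 0 non-germinating seeds the posterior is Beta(10+k, 22), with mean (10+k)/(10+22+k).
Set (10+k)/(32+k) > 0.59 and solve: k > (0.59·32 − 10)/(1 − 0.59) = 21.659.
The smallest integer exceeding 21.659 is 22, and checking k=22: (32)/(54) = 0.5926 > 0.59.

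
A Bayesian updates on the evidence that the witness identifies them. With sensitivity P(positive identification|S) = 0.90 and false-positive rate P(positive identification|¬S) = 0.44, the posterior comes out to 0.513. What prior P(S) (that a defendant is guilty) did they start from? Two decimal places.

P(S) = 0.34

In odds form, posterior odds = prior odds × likelihood ratio, so prior odds = posterior odds ÷ LR.
Posterior odds = 0.513/(1−0.513) = 1.0534. LR = 0.90/0.44 = 2.0455.
Prior odds = 1.0534/2.0455 = 0.5150, so P(S) = 0.5150/(1+0.5150) ≈ 0.34.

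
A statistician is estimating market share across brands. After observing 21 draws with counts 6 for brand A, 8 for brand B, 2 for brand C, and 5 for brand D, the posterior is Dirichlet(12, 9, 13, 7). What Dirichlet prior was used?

For a Dirichlet(α) prior with multinomial counts c, the posterior is Dirichlet(α + c) componentwise.
Subtract each count from the matching posterior parameter: 12−6=6, 9−8=1, 13−2=11, 7−5=2.

Dirichlet(6, 1, 11, 2)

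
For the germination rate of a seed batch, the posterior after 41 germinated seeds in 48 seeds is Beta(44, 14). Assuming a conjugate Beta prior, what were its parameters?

A Beta(α, β) prior with s successes and f failures in binomial data gives a Beta(α+s, β+f) posterior.
Subtract the data counts: 44−41=3, 14−7=7.

Beta(3, 7)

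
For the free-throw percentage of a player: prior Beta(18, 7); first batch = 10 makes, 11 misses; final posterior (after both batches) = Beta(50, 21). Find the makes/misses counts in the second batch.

22 makes and 3 misses

Because Beta–binomial updating is additive in the counts, the combined data contributed (α_post−α_prior, β_post−β_prior) successes and failures.
Total across both batches: 50−18=32 makes, 21−7=14 misses.
Subtract the first batch: 32−10=22 makes and 14−11=3 misses.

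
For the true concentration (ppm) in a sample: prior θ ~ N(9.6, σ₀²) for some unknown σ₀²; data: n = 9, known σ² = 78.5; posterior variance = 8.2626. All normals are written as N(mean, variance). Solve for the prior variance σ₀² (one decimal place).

For the Normal–Normal model with known σ², precisions add: τ_n = τ₀ + n/σ².
So 1/σ₀² = 1/8.2626 − 9/78.5 = 0.121027 − 0.114650 = 0.006377.
Hence σ₀² = 1/0.006377 ≈ 156.8.

σ₀² = 156.8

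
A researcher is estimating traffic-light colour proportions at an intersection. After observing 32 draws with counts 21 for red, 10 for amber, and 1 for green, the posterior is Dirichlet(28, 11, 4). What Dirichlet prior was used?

For a Dirichlet(α) prior with multinomial counts c, the posterior is Dirichlet(α + c) componentwise.
Subtract each count from the matching posterior parameter: 28−21=7, 11−10=1, 4−1=3.

Dirichlet(7, 1, 3)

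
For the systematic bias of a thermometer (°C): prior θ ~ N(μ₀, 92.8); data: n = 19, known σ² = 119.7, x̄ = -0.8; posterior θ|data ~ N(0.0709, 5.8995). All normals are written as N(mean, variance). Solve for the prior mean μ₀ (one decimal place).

μ₀ = 12.9

With known observation variance, the Normal–Normal posterior has precision τ_n = τ₀ + n/σ² and mean μ_n = (τ₀μ₀ + (n/σ²)x̄)/τ_n.
Here τ₀ = 1/92.8 = 0.010776 and τ_data = 19/119.7 = 0.158730, so τ_n = 0.169506.
Rearranging for μ₀: μ₀ = (μ_n·τ_n − τ_data·x̄)/τ₀ = (0.0709·0.169506 − 0.158730·-0.8) / 0.010776 = 0.139002/0.010776 ≈ 12.9.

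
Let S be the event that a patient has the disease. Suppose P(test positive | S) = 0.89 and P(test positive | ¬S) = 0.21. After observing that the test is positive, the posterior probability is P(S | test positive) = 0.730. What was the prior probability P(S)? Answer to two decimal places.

Bayes' rule in odds form gives O(S|E) = O(S)·[P(E|S)/P(E|¬S)], hence O(S) = O(S|E)/LR.
Posterior odds = 0.730/(1−0.730) = 2.7037. LR = 0.89/0.21 = 4.2381.
Prior odds = 2.7037/4.2381 = 0.6380, so P(S) = 0.6380/(1+0.6380) ≈ 0.39.

P(S) = 0.39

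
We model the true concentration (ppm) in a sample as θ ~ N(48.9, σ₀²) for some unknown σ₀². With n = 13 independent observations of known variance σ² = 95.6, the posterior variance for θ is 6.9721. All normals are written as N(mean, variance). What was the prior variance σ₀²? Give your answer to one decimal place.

Posterior precision equals prior precision plus data precision: 1/σ_n² = 1/σ₀² + n/σ².
So 1/σ₀² = 1/6.9721 − 13/95.6 = 0.143429 − 0.135983 = 0.007446.
Hence σ₀² = 1/0.007446 ≈ 134.3.

σ₀² = 134.3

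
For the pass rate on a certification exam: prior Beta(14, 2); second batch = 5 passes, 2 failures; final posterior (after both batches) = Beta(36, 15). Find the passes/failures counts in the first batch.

Sequential conjugate updates are equivalent to a single update on the pooled data, so total successes = posterior α − prior α and total failures = posterior β − prior β.
Total across both batches: 36−14=22 passes, 15−2=13 failures.
Subtract the second batch: 22−5=17 passes and 13−2=11 failures.

17 passes and 11 failures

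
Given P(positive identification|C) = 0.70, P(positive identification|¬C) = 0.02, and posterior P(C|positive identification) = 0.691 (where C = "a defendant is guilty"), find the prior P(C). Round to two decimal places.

In odds form, posterior odds = prior odds × likelihood ratio, so prior odds = posterior odds ÷ LR.
Posterior odds = 0.691/(1−0.691) = 2.2362. LR = 0.70/0.02 = 35.0000.
Prior odds = 2.2362/35.0000 = 0.0639, so P(C) = 0.0639/(1+0.0639) ≈ 0.06.

P(C) = 0.06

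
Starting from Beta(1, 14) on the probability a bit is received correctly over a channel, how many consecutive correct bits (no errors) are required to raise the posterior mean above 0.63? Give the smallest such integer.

k = 23

After k correct bits and 0 errors the posterior is Beta(1+k, 14), with mean (1+k)/(1+14+k).
Set (1+k)/(15+k) > 0.63 and solve: k > (0.63·15 − 1)/(1 − 0.63) = 22.838.
The smallest integer exceeding 22.838 is 23.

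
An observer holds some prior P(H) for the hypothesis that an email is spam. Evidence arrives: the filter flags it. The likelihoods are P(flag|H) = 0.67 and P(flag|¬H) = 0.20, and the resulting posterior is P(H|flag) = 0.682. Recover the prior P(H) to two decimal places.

In odds form, posterior odds = prior odds × likelihood ratio, so prior odds = posterior odds ÷ LR.
Posterior odds = 0.682/(1−0.682) = 2.1447. LR = 0.67/0.20 = 3.3500.
Prior odds = 2.1447/3.3500 = 0.6402, so P(H) = 0.6402/(1+0.6402) ≈ 0.39.

P(H) = 0.39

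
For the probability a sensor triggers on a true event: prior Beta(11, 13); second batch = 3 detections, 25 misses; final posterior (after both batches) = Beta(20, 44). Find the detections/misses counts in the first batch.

Because Beta–binomial updating is additive in the counts, the combined data contributed (α_post−α_prior, β_post−β_prior) successes and failures.
Total across both batches: 20−11=9 detections, 44−13=31 misses.
Subtract the second batch: 9−3=6 detections and 31−25=6 misses.

6 detections and 6 misses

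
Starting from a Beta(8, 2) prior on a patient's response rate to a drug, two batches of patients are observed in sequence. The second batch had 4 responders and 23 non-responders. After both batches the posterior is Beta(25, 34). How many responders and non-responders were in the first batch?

Because Beta–binomial updating is additive in the counts, the combined data contributed (α_post−α_prior, β_post−β_prior) successes and failures.
Total across both batches: 25−8=17 responders, 34−2=32 non-responders.
Subtract the second batch: 17−4=13 responders and 32−23=9 non-responders.

13 responders and 9 non-responders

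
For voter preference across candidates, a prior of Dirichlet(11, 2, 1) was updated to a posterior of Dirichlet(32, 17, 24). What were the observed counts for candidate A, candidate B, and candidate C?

For a Dirichlet(α) prior with multinomial counts c, the posterior is Dirichlet(α + c) componentwise.
Counts are posterior − prior componentwise: 32−11=21, 17−2=15, 24−1=23.

counts (21, 15, 23)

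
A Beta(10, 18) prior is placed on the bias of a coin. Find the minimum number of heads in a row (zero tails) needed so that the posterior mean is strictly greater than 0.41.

After k heads and 0 tails the posterior is Beta(10+k, 18), with mean (10+k)/(10+18+k).
Set (10+k)/(28+k) > 0.41 and solve: k > (0.41·28 − 10)/(1 − 0.41) = 2.508.
The smallest integer exceeding 2.508 is 3.

k = 3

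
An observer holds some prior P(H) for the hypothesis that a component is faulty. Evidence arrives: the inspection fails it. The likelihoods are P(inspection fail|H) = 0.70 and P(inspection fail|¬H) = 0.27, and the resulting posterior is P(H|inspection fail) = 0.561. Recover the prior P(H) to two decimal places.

P(H) = 0.33

In odds form, posterior odds = prior odds × likelihood ratio, so prior odds = posterior odds ÷ LR.
Posterior odds = 0.561/(1−0.561) = 1.2779. LR = 0.70/0.27 = 2.5926.
Prior odds = 1.2779/2.5926 = 0.4929, so P(H) = 0.4929/(1+0.4929) ≈ 0.33.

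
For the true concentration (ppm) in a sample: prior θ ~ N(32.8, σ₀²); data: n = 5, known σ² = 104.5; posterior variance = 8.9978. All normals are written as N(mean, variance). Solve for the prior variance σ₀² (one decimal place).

σ₀² = 15.8

Posterior precision equals prior precision plus data precision: 1/σ_n² = 1/σ₀² + n/σ².
So 1/σ₀² = 1/8.9978 − 5/104.5 = 0.111138 − 0.047847 = 0.063291.
Hence σ₀² = 1/0.063291 ≈ 15.8.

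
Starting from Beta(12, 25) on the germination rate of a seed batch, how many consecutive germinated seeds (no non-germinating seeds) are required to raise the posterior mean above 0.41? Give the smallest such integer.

After k germinated seeds and 0 non-germinating seeds the posterior is Beta(12+k, 25), with mean (12+k)/(12+25+k).
Set (12+k)/(37+k) > 0.41 and solve: k > (0.41·37 − 12)/(1 − 0.41) = 5.373.
The smallest integer exceeding 5.373 is 6, and checking k=6: (18)/(43) = 0.4186 > 0.41.

k = 6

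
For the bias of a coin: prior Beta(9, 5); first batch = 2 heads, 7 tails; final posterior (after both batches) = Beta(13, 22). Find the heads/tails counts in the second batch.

2 heads and 10 tails

Sequential conjugate updates are equivalent to a single update on the pooled data, so total successes = posterior α − prior α and total failures = posterior β − prior β.
Total across both batches: 13−9=4 heads, 22−5=17 tails.
Subtract the first batch: 4−2=2 heads and 17−7=10 tails.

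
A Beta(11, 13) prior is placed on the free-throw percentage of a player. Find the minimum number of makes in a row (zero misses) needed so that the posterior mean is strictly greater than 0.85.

After k makes and 0 misses the posterior is Beta(11+k, 13), with mean (11+k)/(11+13+k).
Set (11+k)/(24+k) > 0.85 and solve: k > (0.85·24 − 11)/(1 − 0.85) = 62.667.
The smallest integer exceeding 62.667 is 63, and checking k=63: (74)/(87) = 0.8506 > 0.85.

k = 63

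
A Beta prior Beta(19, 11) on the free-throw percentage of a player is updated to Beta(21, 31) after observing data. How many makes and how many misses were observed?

Under Beta–binomial conjugacy the posterior parameters are (a+s, b+f).
Match parameters: s=21−19=2, f=31−11=20.

2 makes and 20 misses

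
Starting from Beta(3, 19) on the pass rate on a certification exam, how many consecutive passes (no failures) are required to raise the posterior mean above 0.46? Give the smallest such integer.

k = 14

After k passes and 0 failures the posterior is Beta(3+k, 19), with mean (3+k)/(3+19+k).
Set (3+k)/(22+k) > 0.46 and solve: k > (0.46·22 − 3)/(1 − 0.46) = 13.185.
The smallest integer exceeding 13.185 is 14, and checking k=14: (17)/(36) = 0.4722 > 0.46.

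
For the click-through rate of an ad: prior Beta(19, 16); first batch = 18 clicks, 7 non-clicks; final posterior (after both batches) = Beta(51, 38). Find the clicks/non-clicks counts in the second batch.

Sequential conjugate updates are equivalent to a single update on the pooled data, so total successes = posterior α − prior α and total failures = posterior β − prior β.
Total across both batches: 51−19=32 clicks, 38−16=22 non-clicks.
Subtract the first batch: 32−18=14 clicks and 22−7=15 non-clicks.

14 clicks and 15 non-clicks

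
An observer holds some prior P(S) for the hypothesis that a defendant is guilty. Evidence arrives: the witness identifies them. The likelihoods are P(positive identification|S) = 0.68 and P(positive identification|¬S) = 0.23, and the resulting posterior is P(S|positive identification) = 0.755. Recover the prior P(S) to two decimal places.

In odds form, posterior odds = prior odds × likelihood ratio, so prior odds = posterior odds ÷ LR.
Posterior odds = 0.755/(1−0.755) = 3.0816. LR = 0.68/0.23 = 2.9565.
Prior odds = 3.0816/2.9565 = 1.0423, so P(S) = 1.0423/(1+1.0423) ≈ 0.51.

P(S) = 0.51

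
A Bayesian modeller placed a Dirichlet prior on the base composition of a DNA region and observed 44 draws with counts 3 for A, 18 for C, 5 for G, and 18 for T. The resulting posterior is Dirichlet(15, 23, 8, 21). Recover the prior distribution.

Dirichlet(12, 5, 3, 3)

For a Dirichlet(α) prior with multinomial counts c, the posterior is Dirichlet(α + c) componentwise.
Subtract each count from the matching posterior parameter: 15−3=12, 23−18=5, 8−5=3, 21−18=3.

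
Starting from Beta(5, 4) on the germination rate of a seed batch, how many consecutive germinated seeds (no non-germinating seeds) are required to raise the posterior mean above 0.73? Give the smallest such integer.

k = 6

After k germinated seeds and 0 non-germinating seeds the posterior is Beta(5+k, 4), with mean (5+k)/(5+4+k).
Set (5+k)/(9+k) > 0.73 and solve: k > (0.73·9 − 5)/(1 − 0.73) = 5.815.
The smallest integer exceeding 5.815 is 6.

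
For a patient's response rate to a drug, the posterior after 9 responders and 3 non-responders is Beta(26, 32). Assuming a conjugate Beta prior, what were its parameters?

Under Beta–binomial conjugacy the posterior parameters are (α+s, β+f).
Subtract the data counts: 26−9=17, 32−3=29.

Beta(17, 29)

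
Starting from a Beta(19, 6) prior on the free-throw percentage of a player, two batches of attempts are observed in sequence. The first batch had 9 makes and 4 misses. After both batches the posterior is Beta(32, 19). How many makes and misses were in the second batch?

Sequential conjugate updates are equivalent to a single update on the pooled data, so total successes = posterior α − prior α and total failures = posterior β − prior β.
Total across both batches: 32−19=13 makes, 19−6=13 misses.
Subtract the first batch: 13−9=4 makes and 13−4=9 misses.

4 makes and 9 misses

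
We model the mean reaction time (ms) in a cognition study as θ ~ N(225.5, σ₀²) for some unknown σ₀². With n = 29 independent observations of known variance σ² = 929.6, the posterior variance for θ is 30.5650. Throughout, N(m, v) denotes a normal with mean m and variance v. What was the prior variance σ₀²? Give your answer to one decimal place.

For the Normal–Normal model with known σ², precisions add: τ_n = τ₀ + n/σ².
So 1/σ₀² = 1/30.5650 − 29/929.6 = 0.032717 − 0.031196 = 0.001521.
Hence σ₀² = 1/0.001521 ≈ 657.5.

σ₀² = 657.5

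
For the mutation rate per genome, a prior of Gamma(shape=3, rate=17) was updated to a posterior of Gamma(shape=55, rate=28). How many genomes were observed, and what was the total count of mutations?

Gamma–Poisson conjugacy: posterior shape = α + Σxᵢ, posterior rate = β + n.
Matching: Σxᵢ = 55 − 3 = 52 and n = 28 − 17 = 11.

n = 11 genomes with total 52 mutations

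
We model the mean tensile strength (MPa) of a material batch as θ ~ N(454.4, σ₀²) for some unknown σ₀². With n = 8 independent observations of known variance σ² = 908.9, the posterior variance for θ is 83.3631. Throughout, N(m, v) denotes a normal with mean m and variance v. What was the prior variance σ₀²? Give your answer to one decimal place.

σ₀² = 313.1

Posterior precision equals prior precision plus data precision: 1/σ_n² = 1/σ₀² + n/σ².
So 1/σ₀² = 1/83.3631 − 8/908.9 = 0.011996 − 0.008802 = 0.003194.
Hence σ₀² = 1/0.003194 ≈ 313.1.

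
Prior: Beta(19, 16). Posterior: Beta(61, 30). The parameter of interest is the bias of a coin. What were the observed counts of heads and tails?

A Beta(a, b) prior with s successes and f failures in binomial data gives a Beta(a+s, b+f) posterior.
Match parameters: s=61−19=42, f=30−16=14.

42 heads and 14 tails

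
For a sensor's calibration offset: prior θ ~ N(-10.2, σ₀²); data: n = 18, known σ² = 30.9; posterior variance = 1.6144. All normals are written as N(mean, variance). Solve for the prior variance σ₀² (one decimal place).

For the Normal–Normal model with known σ², precisions add: τ_n = τ₀ + n/σ².
So 1/σ₀² = 1/1.6144 − 18/30.9 = 0.619425 − 0.582524 = 0.036901.
Hence σ₀² = 1/0.036901 ≈ 27.1.

σ₀² = 27.1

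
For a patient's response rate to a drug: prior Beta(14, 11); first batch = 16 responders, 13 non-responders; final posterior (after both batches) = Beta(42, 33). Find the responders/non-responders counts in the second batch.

Sequential conjugate updates are equivalent to a single update on the pooled data, so total successes = posterior α − prior α and total failures = posterior β − prior β.
Total across both batches: 42−14=28 responders, 33−11=22 non-responders.
Subtract the first batch: 28−16=12 responders and 22−13=9 non-responders.

12 responders and 9 non-responders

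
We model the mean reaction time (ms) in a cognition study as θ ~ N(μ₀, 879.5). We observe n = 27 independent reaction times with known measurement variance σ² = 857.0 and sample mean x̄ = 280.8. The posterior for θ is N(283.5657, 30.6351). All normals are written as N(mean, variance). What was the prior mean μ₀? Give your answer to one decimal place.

The posterior mean is a precision-weighted average: μ_n = (τ₀μ₀ + τ_data·x̄)/(τ₀+τ_data), with τ₀=1/σ₀² and τ_data=n/σ².
Here τ₀ = 1/879.5 = 0.001137 and τ_data = 27/857.0 = 0.031505, so τ_n = 0.032642.
Rearranging for μ₀: μ₀ = (μ_n·τ_n − τ_data·x̄)/τ₀ = (283.5657·0.032642 − 0.031505·280.8) / 0.001137 = 0.409548/0.001137 ≈ 360.2.

μ₀ = 360.2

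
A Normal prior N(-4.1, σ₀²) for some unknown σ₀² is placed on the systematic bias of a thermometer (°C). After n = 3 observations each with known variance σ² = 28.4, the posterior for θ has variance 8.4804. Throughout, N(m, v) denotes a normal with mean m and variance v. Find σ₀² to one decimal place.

σ₀² = 81.4

Posterior precision equals prior precision plus data precision: 1/σ_n² = 1/σ₀² + n/σ².
So 1/σ₀² = 1/8.4804 − 3/28.4 = 0.117919 − 0.105634 = 0.012285.
Hence σ₀² = 1/0.012285 ≈ 81.4.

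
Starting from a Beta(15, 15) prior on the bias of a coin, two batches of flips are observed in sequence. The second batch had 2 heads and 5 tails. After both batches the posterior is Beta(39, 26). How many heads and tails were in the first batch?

Because Beta–binomial updating is additive in the counts, the combined data contributed (α_post−α_prior, β_post−β_prior) successes and failures.
Total across both batches: 39−15=24 heads, 26−15=11 tails.
Subtract the second batch: 24−2=22 heads and 11−5=6 tails.

22 heads and 6 tails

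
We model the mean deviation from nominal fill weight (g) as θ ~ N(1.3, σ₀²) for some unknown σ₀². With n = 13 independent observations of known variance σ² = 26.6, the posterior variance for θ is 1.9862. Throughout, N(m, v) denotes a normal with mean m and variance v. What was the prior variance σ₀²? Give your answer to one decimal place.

σ₀² = 67.8

Posterior precision equals prior precision plus data precision: 1/σ_n² = 1/σ₀² + n/σ².
So 1/σ₀² = 1/1.9862 − 13/26.6 = 0.503474 − 0.488722 = 0.014752.
Hence σ₀² = 1/0.014752 ≈ 67.8.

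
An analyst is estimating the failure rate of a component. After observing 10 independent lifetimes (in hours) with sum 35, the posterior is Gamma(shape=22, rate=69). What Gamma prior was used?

Gamma(shape=12, rate=34)

Gamma–exponential conjugacy: posterior shape = α + n, posterior rate = β + Σtᵢ.
So α = 22 − 10 = 12 and β = 69 − 35 = 34.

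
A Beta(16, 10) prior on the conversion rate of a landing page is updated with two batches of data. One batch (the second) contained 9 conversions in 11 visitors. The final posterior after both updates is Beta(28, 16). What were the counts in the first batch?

Because Beta–binomial updating is additive in the counts, the combined data contributed (α_post−α_prior, β_post−β_prior) successes and failures.
Total across both batches: 28−16=12 conversions, 16−10=6 bounces.
Subtract the second batch: 12−9=3 conversions and 6−2=4 bounces.

3 conversions and 4 bounces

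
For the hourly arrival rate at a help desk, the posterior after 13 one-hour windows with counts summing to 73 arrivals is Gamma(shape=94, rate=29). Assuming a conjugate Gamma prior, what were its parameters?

Gamma(shape=21, rate=16)

Gamma–Poisson conjugacy: posterior shape = α + Σxᵢ, posterior rate = β + n.
So α = 94 − 73 = 21 and β = 29 − 13 = 16.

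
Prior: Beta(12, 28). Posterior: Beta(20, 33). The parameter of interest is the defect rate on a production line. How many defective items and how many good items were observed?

8 defective items and 5 good items

Under Beta–binomial conjugacy the posterior parameters are (a+s, b+f).
So s = 20 − 12 = 8 and f = 33 − 28 = 5.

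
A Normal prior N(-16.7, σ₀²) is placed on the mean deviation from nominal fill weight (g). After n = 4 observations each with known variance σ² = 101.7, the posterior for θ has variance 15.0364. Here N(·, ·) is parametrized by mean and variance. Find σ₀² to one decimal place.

σ₀² = 36.8

For the Normal–Normal model with known σ², precisions add: τ_n = τ₀ + n/σ².
So 1/σ₀² = 1/15.0364 − 4/101.7 = 0.066505 − 0.039331 = 0.027174.
Hence σ₀² = 1/0.027174 ≈ 36.8.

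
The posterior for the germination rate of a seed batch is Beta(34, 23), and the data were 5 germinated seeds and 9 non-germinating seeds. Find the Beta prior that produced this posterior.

Under Beta–binomial conjugacy the posterior parameters are (a+s, b+f).
So a = 34 − 5 = 29 and b = 23 − 9 = 14.

Beta(29, 14)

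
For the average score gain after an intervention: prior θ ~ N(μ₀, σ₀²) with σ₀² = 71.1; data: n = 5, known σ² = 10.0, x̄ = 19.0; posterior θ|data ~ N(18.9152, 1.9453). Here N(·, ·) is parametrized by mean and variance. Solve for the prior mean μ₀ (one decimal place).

The posterior mean is a precision-weighted average: μ_n = (τ₀μ₀ + τ_data·x̄)/(τ₀+τ_data), with τ₀=1/σ₀² and τ_data=n/σ².
Here τ₀ = 1/71.1 = 0.014065 and τ_data = 5/10.0 = 0.500000, so τ_n = 0.514065.
Rearranging for μ₀: μ₀ = (μ_n·τ_n − τ_data·x̄)/τ₀ = (18.9152·0.514065 − 0.500000·19.0) / 0.014065 = 0.223642/0.014065 ≈ 15.9.

μ₀ = 15.9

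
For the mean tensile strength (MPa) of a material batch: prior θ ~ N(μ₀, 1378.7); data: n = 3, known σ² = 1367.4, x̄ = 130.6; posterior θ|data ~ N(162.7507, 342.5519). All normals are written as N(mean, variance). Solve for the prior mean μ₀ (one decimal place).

μ₀ = 260.0

The posterior mean is a precision-weighted average: μ_n = (τ₀μ₀ + τ_data·x̄)/(τ₀+τ_data), with τ₀=1/σ₀² and τ_data=n/σ².
Here τ₀ = 1/1378.7 = 0.000725 and τ_data = 3/1367.4 = 0.002194, so τ_n = 0.002919.
Rearranging for μ₀: μ₀ = (μ_n·τ_n − τ_data·x̄)/τ₀ = (162.7507·0.002919 − 0.002194·130.6) / 0.000725 = 0.188533/0.000725 ≈ 260.0.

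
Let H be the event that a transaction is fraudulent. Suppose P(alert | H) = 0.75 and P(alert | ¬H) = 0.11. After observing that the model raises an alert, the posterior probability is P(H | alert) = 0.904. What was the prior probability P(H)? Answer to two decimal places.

P(H) = 0.58

Bayes' rule in odds form gives O(H|E) = O(H)·[P(E|H)/P(E|¬H)], hence O(H) = O(H|E)/LR.
Posterior odds = 0.904/(1−0.904) = 9.4167. LR = 0.75/0.11 = 6.8182.
Prior odds = 9.4167/6.8182 = 1.3811, so P(H) = 1.3811/(1+1.3811) ≈ 0.58.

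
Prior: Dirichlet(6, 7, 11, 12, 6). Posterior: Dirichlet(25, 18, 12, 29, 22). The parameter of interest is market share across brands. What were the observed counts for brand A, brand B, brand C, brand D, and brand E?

For a Dirichlet(α) prior with multinomial counts c, the posterior is Dirichlet(α + c) componentwise.
Counts are posterior − prior componentwise: 25−6=19, 18−7=11, 12−11=1, 29−12=17, 22−6=16.

counts (19, 11, 1, 17, 16)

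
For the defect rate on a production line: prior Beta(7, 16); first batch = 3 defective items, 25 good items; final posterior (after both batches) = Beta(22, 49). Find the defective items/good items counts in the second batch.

Because Beta–binomial updating is additive in the counts, the combined data contributed (α_post−α_prior, β_post−β_prior) successes and failures.
Total across both batches: 22−7=15 defective items, 49−16=33 good items.
Subtract the first batch: 15−3=12 defective items and 33−25=8 good items.

12 defective items and 8 good items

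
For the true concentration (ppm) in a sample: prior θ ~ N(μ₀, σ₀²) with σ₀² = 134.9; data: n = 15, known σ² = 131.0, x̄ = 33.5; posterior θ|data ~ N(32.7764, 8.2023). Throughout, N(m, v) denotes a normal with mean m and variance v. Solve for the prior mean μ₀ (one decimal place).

μ₀ = 21.6

The posterior mean is a precision-weighted average: μ_n = (τ₀μ₀ + τ_data·x̄)/(τ₀+τ_data), with τ₀=1/σ₀² and τ_data=n/σ².
Here τ₀ = 1/134.9 = 0.007413 and τ_data = 15/131.0 = 0.114504, so τ_n = 0.121917.
Rearranging for μ₀: μ₀ = (μ_n·τ_n − τ_data·x̄)/τ₀ = (32.7764·0.121917 − 0.114504·33.5) / 0.007413 = 0.160116/0.007413 ≈ 21.6.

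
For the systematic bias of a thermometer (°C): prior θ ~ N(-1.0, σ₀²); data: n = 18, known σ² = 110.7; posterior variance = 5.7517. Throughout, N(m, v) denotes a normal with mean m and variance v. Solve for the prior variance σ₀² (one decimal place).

Posterior precision equals prior precision plus data precision: 1/σ_n² = 1/σ₀² + n/σ².
So 1/σ₀² = 1/5.7517 − 18/110.7 = 0.173862 − 0.162602 = 0.011260.
Hence σ₀² = 1/0.011260 ≈ 88.8.

σ₀² = 88.8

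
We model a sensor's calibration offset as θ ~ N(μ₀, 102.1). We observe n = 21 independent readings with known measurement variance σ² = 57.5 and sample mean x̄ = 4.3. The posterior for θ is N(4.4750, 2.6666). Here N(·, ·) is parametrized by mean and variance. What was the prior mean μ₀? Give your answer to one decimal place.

μ₀ = 11.0

With known observation variance, the Normal–Normal posterior has precision τ_n = τ₀ + n/σ² and mean μ_n = (τ₀μ₀ + (n/σ²)x̄)/τ_n.
Here τ₀ = 1/102.1 = 0.009794 and τ_data = 21/57.5 = 0.365217, so τ_n = 0.375011.
Rearranging for μ₀: μ₀ = (μ_n·τ_n − τ_data·x̄)/τ₀ = (4.4750·0.375011 − 0.365217·4.3) / 0.009794 = 0.107741/0.009794 ≈ 11.0.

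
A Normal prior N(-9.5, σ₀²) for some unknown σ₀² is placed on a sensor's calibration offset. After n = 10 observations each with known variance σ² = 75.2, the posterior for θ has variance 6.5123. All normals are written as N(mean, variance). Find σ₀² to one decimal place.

For the Normal–Normal model with known σ², precisions add: τ_n = τ₀ + n/σ².
So 1/σ₀² = 1/6.5123 − 10/75.2 = 0.153556 − 0.132979 = 0.020577.
Hence σ₀² = 1/0.020577 ≈ 48.6.

σ₀² = 48.6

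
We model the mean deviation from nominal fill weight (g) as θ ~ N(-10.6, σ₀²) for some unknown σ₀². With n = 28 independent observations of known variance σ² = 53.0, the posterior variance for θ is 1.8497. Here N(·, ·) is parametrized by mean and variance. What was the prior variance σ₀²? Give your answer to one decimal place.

Posterior precision equals prior precision plus data precision: 1/σ_n² = 1/σ₀² + n/σ².
So 1/σ₀² = 1/1.8497 − 28/53.0 = 0.540628 − 0.528302 = 0.012326.
Hence σ₀² = 1/0.012326 ≈ 81.1.

σ₀² = 81.1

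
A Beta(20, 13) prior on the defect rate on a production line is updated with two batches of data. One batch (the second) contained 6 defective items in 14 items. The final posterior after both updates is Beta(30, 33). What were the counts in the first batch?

Because Beta–binomial updating is additive in the counts, the combined data contributed (α_post−α_prior, β_post−β_prior) successes and failures.
Total across both batches: 30−20=10 defective items, 33−13=20 good items.
Subtract the second batch: 10−6=4 defective items and 20−8=12 good items.

4 defective items and 12 good items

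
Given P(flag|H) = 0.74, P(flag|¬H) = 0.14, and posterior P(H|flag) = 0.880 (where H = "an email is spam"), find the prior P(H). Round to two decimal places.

Bayes' rule in odds form gives O(H|E) = O(H)·[P(E|H)/P(E|¬H)], hence O(H) = O(H|E)/LR.
Posterior odds = 0.880/(1−0.880) = 7.3333. LR = 0.74/0.14 = 5.2857.
Prior odds = 7.3333/5.2857 = 1.3874, so P(H) = 1.3874/(1+1.3874) ≈ 0.58.

P(H) = 0.58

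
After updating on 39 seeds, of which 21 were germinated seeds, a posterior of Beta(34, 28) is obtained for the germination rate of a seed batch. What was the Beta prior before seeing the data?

Beta is conjugate to the binomial likelihood: posterior = Beta(α+s, β+f).
Subtract the data counts: 34−21=13, 28−18=10.

Beta(13, 10)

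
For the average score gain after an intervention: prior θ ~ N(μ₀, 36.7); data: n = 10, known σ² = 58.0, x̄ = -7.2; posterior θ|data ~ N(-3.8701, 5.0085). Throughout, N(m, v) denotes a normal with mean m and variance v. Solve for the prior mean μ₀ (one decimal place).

The posterior mean is a precision-weighted average: μ_n = (τ₀μ₀ + τ_data·x̄)/(τ₀+τ_data), with τ₀=1/σ₀² and τ_data=n/σ².
Here τ₀ = 1/36.7 = 0.027248 and τ_data = 10/58.0 = 0.172414, so τ_n = 0.199662.
Rearranging for μ₀: μ₀ = (μ_n·τ_n − τ_data·x̄)/τ₀ = (-3.8701·0.199662 − 0.172414·-7.2) / 0.027248 = 0.468669/0.027248 ≈ 17.2.

μ₀ = 17.2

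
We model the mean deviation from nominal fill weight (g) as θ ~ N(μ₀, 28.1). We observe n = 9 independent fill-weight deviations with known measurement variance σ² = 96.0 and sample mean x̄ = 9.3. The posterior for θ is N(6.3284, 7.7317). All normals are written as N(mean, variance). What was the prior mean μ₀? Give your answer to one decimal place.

μ₀ = -1.5

With known observation variance, the Normal–Normal posterior has precision τ_n = τ₀ + n/σ² and mean μ_n = (τ₀μ₀ + (n/σ²)x̄)/τ_n.
Here τ₀ = 1/28.1 = 0.035587 and τ_data = 9/96.0 = 0.093750, so τ_n = 0.129337.
Rearranging for μ₀: μ₀ = (μ_n·τ_n − τ_data·x̄)/τ₀ = (6.3284·0.129337 − 0.093750·9.3) / 0.035587 = -0.053379/0.035587 ≈ -1.5.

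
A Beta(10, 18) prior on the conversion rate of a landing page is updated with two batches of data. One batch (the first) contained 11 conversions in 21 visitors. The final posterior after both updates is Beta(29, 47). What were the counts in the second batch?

8 conversions and 19 bounces

Because Beta–binomial updating is additive in the counts, the combined data contributed (α_post−α_prior, β_post−β_prior) successes and failures.
Total across both batches: 29−10=19 conversions, 47−18=29 bounces.
Subtract the first batch: 19−11=8 conversions and 29−10=19 bounces.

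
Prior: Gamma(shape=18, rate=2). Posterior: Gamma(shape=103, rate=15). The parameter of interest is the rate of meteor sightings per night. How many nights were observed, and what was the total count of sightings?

n = 13 nights with total 85 sightings

A Gamma(α, β) prior (rate parametrization) on a Poisson rate with n observations summing to S gives posterior Gamma(α+S, β+n).
Matching: Σxᵢ = 103 − 18 = 85 and n = 15 − 2 = 13.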